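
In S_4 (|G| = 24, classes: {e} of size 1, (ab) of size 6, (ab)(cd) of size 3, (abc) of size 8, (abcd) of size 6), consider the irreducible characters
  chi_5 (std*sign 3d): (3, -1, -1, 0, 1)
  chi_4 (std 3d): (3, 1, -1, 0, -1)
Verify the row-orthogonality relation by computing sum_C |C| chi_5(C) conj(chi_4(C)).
Sum = 0; so <chi_5, chi_4> = 0 (distinct irreducibles are orthogonal).

Justification: Compute term by term over conjugacy classes (|C| * chi_5(C) * conj(chi_4(C))):
  1*(3)*conj(3) + 6*(-1)*conj(1) + 3*(-1)*conj(-1) + 8*(0)*conj(0) + 6*(1)*conj(-1)
  = (9) + (-6) + (3) + (0) + (-6)
  = 0.
Dividing by |G| = 24 gives 0/24 = 0, matching the row-orthogonality relation <chi_5, chi_4> = [chi_5 = chi_4].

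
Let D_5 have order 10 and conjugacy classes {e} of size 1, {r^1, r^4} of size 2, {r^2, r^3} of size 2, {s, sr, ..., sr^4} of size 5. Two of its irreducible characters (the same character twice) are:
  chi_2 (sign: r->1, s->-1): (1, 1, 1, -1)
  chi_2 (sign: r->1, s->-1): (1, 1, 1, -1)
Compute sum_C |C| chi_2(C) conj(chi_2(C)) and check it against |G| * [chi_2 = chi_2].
Sum = 10 = |G| = 10; so <chi_2, chi_2> = 1 (norm-1 confirms irreducibility).

Justification: Compute term by term over conjugacy classes (|C| * chi_2(C) * conj(chi_2(C))):
  1*(1)*conj(1) + 2*(1)*conj(1) + 2*(1)*conj(1) + 5*(-1)*conj(-1)
  = (1) + (2) + (2) + (5)
  = 10.
Dividing by |G| = 10 gives 10/10 = 1, matching the row-orthogonality relation <chi_2, chi_2> = [chi_2 = chi_2].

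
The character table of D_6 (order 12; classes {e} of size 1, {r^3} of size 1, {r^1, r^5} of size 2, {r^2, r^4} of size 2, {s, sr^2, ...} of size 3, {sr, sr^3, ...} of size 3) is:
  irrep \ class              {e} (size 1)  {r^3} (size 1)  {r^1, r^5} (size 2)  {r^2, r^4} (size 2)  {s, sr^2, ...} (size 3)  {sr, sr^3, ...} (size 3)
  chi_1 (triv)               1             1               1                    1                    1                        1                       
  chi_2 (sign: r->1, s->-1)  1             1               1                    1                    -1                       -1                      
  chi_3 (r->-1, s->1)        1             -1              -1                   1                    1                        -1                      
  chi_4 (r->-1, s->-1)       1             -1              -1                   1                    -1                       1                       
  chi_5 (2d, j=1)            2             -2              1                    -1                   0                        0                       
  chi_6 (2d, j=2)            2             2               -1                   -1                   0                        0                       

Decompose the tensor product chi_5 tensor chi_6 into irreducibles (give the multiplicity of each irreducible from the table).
chi_5 tensor chi_6 = chi_3 + chi_4 + chi_5 (all other irreducibles have multiplicity 0).

Why: The character of a tensor product is the pointwise product (chi_5 * chi_6)(C) = chi_5(C) * chi_6(C):
  {e}: (2)*(2), {r^3}: (-2)*(2), {r^1, r^5}: (1)*(-1), {r^2, r^4}: (-1)*(-1), {s, sr^2, ...}: (0)*(0), {sr, sr^3, ...}: (0)*(0)
so (chi_5 * chi_6) takes values
  {e} -> 4, {r^3} -> -4, {r^1, r^5} -> -1, {r^2, r^4} -> 1, {s, sr^2, ...} -> 0, {sr, sr^3, ...} -> 0.
Now take the inner product of this character with each irreducible chi from the table, <chi_5*chi_6, chi> = (1/12) sum_C |C| (chi_5*chi_6)(C) conj(chi(C)):
  <chi_5*chi_6, chi_1> = (1/12)[1*(4)*conj(1) + 1*(-4)*conj(1) + 2*(-1)*conj(1) + 2*(1)*conj(1) + 3*(0)*conj(1) + 3*(0)*conj(1)]
      = (1/12)[(4) + (-4) + (-2) + (2) + (0) + (0)] = 0/12 = 0
  <chi_5*chi_6, chi_2> = (1/12)[1*(4)*conj(1) + 1*(-4)*conj(1) + 2*(-1)*conj(1) + 2*(1)*conj(1) + 3*(0)*conj(-1) + 3*(0)*conj(-1)]
      = (1/12)[(4) + (-4) + (-2) + (2) + (0) + (0)] = 0/12 = 0
  <chi_5*chi_6, chi_3> = (1/12)[1*(4)*conj(1) + 1*(-4)*conj(-1) + 2*(-1)*conj(-1) + 2*(1)*conj(1) + 3*(0)*conj(1) + 3*(0)*conj(-1)]
      = (1/12)[(4) + (4) + (2) + (2) + (0) + (0)] = 12/12 = 1
  <chi_5*chi_6, chi_4> = (1/12)[1*(4)*conj(1) + 1*(-4)*conj(-1) + 2*(-1)*conj(-1) + 2*(1)*conj(1) + 3*(0)*conj(-1) + 3*(0)*conj(1)]
      = (1/12)[(4) + (4) + (2) + (2) + (0) + (0)] = 12/12 = 1
  <chi_5*chi_6, chi_5> = (1/12)[1*(4)*conj(2) + 1*(-4)*conj(-2) + 2*(-1)*conj(1) + 2*(1)*conj(-1) + 3*(0)*conj(0) + 3*(0)*conj(0)]
      = (1/12)[(8) + (8) + (-2) + (-2) + (0) + (0)] = 12/12 = 1
  <chi_5*chi_6, chi_6> = (1/12)[1*(4)*conj(2) + 1*(-4)*conj(2) + 2*(-1)*conj(-1) + 2*(1)*conj(-1) + 3*(0)*conj(0) + 3*(0)*conj(0)]
      = (1/12)[(8) + (-8) + (2) + (-2) + (0) + (0)] = 0/12 = 0
Hence the multiplicities are chi_3: 1, chi_4: 1, chi_5: 1. Dimension check: dim(chi_5)*dim(chi_6) = 2*2 = 4 and sum (mult * dim) = 1*1 + 1*1 + 1*2 = 4.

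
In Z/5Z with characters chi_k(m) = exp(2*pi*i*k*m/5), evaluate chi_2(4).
chi_2(4) = zeta_5^8 = exp(-4*I*pi/5)

Reasoning: chi_2(4) = zeta_5^(2*4) = zeta_5^8. Since zeta_5^5 = 1, this equals zeta_5^3 = exp(2*pi*i*3/5) = exp(-4*I*pi/5).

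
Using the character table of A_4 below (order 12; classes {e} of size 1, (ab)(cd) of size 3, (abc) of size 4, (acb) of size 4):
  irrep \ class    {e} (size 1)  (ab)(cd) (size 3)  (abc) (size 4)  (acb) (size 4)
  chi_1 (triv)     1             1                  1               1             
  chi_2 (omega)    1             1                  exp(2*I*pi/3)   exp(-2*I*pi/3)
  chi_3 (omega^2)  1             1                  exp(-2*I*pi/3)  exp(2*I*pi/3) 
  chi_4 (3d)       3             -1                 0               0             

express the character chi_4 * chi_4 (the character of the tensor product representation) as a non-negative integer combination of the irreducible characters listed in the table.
chi_4 tensor chi_4 = chi_1 + chi_2 + chi_3 + 2*chi_4 (all other irreducibles have multiplicity 0).

Working: The character of a tensor product is the pointwise product (chi_4 * chi_4)(C) = chi_4(C) * chi_4(C):
  {e}: (3)*(3), (ab)(cd): (-1)*(-1), (abc): (0)*(0), (acb): (0)*(0)
so (chi_4 * chi_4) takes values
  {e} -> 9, (ab)(cd) -> 1, (abc) -> 0, (acb) -> 0.
Now take the inner product of this character with each irreducible chi from the table, <chi_4*chi_4, chi> = (1/12) sum_C |C| (chi_4*chi_4)(C) conj(chi(C)):
  <chi_4*chi_4, chi_1> = (1/12)[1*(9)*conj(1) + 3*(1)*conj(1) + 4*(0)*conj(1) + 4*(0)*conj(1)]
      = (1/12)[(9) + (3) + (0) + (0)] = 12/12 = 1
  <chi_4*chi_4, chi_2> = (1/12)[1*(9)*conj(1) + 3*(1)*conj(1) + 4*(0)*conj(exp(2*I*pi/3)) + 4*(0)*conj(exp(-2*I*pi/3))]
      = (1/12)[(9) + (3) + (0) + (0)] = 12/12 = 1
  <chi_4*chi_4, chi_3> = (1/12)[1*(9)*conj(1) + 3*(1)*conj(1) + 4*(0)*conj(exp(-2*I*pi/3)) + 4*(0)*conj(exp(2*I*pi/3))]
      = (1/12)[(9) + (3) + (0) + (0)] = 12/12 = 1
  <chi_4*chi_4, chi_4> = (1/12)[1*(9)*conj(3) + 3*(1)*conj(-1) + 4*(0)*conj(0) + 4*(0)*conj(0)]
      = (1/12)[(27) + (-3) + (0) + (0)] = 24/12 = 2
(Exp terms are combined using exp(i*s)*conj(exp(i*t)) = exp(i*(s-t)), and sums of them are collapsed using the identity that for every m > 1 the m distinct m-th roots of unity sum to 0, e.g. 1 + exp(2*I*pi/3) + exp(-2*I*pi/3) = 0.)
Hence the multiplicities are chi_1: 1, chi_2: 1, chi_3: 1, chi_4: 2. Dimension check: dim(chi_4)*dim(chi_4) = 3*3 = 9 and sum (mult * dim) = 1*1 + 1*1 + 1*1 + 2*3 = 9.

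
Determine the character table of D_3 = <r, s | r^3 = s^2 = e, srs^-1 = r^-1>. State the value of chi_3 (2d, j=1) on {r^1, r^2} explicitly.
Conjugacy classes: {e} of size 1, {r^1, r^2} of size 2, {s, sr, ..., sr^2} of size 3.
Character table:
  irrep \ class              {e} (size 1)  {r^1, r^2} (size 2)  {s, sr, ..., sr^2} (size 3)
  chi_1 (triv)               1             1                    1                          
  chi_2 (sign: r->1, s->-1)  1             1                    -1                         
  chi_3 (2d, j=1)            2             -1                   0                          

Spot check: chi_3 (2d, j=1) on {r^1, r^2} = -1.

Proof sketch: D_3 has order 2*3 = 6 with 3 conjugacy classes, hence 3 irreducibles. Sum of squared dims 1 + 1 + 4 = 6 = |G|. Linear characters come from the abelianisation; the 2-dimensional irreps have character r^k -> 2*cos(2*pi*j*k/3), reflections -> 0.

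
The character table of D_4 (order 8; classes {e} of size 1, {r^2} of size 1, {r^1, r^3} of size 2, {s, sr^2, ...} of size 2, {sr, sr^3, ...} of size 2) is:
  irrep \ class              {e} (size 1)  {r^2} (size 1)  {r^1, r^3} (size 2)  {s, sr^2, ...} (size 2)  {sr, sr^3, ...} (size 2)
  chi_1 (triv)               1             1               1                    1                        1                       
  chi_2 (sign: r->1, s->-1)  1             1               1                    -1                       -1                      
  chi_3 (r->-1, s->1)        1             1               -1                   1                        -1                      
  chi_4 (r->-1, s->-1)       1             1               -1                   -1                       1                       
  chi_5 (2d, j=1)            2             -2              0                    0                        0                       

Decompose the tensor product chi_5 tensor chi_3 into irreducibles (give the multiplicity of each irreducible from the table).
chi_5 tensor chi_3 = chi_5 (all other irreducibles have multiplicity 0).

Justification: The character of a tensor product is the pointwise product (chi_5 * chi_3)(C) = chi_5(C) * chi_3(C):
  {e}: (2)*(1), {r^2}: (-2)*(1), {r^1, r^3}: (0)*(-1), {s, sr^2, ...}: (0)*(1), {sr, sr^3, ...}: (0)*(-1)
so (chi_5 * chi_3) takes values
  {e} -> 2, {r^2} -> -2, {r^1, r^3} -> 0, {s, sr^2, ...} -> 0, {sr, sr^3, ...} -> 0.
Now take the inner product of this character with each irreducible chi from the table, <chi_5*chi_3, chi> = (1/8) sum_C |C| (chi_5*chi_3)(C) conj(chi(C)):
  <chi_5*chi_3, chi_1> = (1/8)[1*(2)*conj(1) + 1*(-2)*conj(1) + 2*(0)*conj(1) + 2*(0)*conj(1) + 2*(0)*conj(1)]
      = (1/8)[(2) + (-2) + (0) + (0) + (0)] = 0/8 = 0
  <chi_5*chi_3, chi_2> = (1/8)[1*(2)*conj(1) + 1*(-2)*conj(1) + 2*(0)*conj(1) + 2*(0)*conj(-1) + 2*(0)*conj(-1)]
      = (1/8)[(2) + (-2) + (0) + (0) + (0)] = 0/8 = 0
  <chi_5*chi_3, chi_3> = (1/8)[1*(2)*conj(1) + 1*(-2)*conj(1) + 2*(0)*conj(-1) + 2*(0)*conj(1) + 2*(0)*conj(-1)]
      = (1/8)[(2) + (-2) + (0) + (0) + (0)] = 0/8 = 0
  <chi_5*chi_3, chi_4> = (1/8)[1*(2)*conj(1) + 1*(-2)*conj(1) + 2*(0)*conj(-1) + 2*(0)*conj(-1) + 2*(0)*conj(1)]
      = (1/8)[(2) + (-2) + (0) + (0) + (0)] = 0/8 = 0
  <chi_5*chi_3, chi_5> = (1/8)[1*(2)*conj(2) + 1*(-2)*conj(-2) + 2*(0)*conj(0) + 2*(0)*conj(0) + 2*(0)*conj(0)]
      = (1/8)[(4) + (4) + (0) + (0) + (0)] = 8/8 = 1
Hence the multiplicities are chi_5: 1. Dimension check: dim(chi_5)*dim(chi_3) = 2*1 = 2 and sum (mult * dim) = 1*2 = 2.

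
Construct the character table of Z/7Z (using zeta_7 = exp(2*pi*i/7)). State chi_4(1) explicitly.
Character table of Z/7Z (irreps indexed chi_0,...,chi_6 with chi_k(m) = zeta_7^(k*m), zeta_7 = exp(2*pi*i/7)):
  irrep \ class  {0} (size 1)  {1} (size 1)    {2} (size 1)    {3} (size 1)    {4} (size 1)    {5} (size 1)    {6} (size 1)  
  chi_0          1             1               1               1               1               1               1             
  chi_1          1             exp(2*I*pi/7)   exp(4*I*pi/7)   exp(6*I*pi/7)   exp(-6*I*pi/7)  exp(-4*I*pi/7)  exp(-2*I*pi/7)
  chi_2          1             exp(4*I*pi/7)   exp(-6*I*pi/7)  exp(-2*I*pi/7)  exp(2*I*pi/7)   exp(6*I*pi/7)   exp(-4*I*pi/7)
  chi_3          1             exp(6*I*pi/7)   exp(-2*I*pi/7)  exp(4*I*pi/7)   exp(-4*I*pi/7)  exp(2*I*pi/7)   exp(-6*I*pi/7)
  chi_4          1             exp(-6*I*pi/7)  exp(2*I*pi/7)   exp(-4*I*pi/7)  exp(4*I*pi/7)   exp(-2*I*pi/7)  exp(6*I*pi/7) 
  chi_5          1             exp(-4*I*pi/7)  exp(6*I*pi/7)   exp(2*I*pi/7)   exp(-2*I*pi/7)  exp(-6*I*pi/7)  exp(4*I*pi/7) 
  chi_6          1             exp(-2*I*pi/7)  exp(-4*I*pi/7)  exp(-6*I*pi/7)  exp(6*I*pi/7)   exp(4*I*pi/7)   exp(2*I*pi/7) 

Spot check: chi_4(1) = zeta_7^(4*1) = zeta_7^4 = exp(-6*I*pi/7).

Derivation: Z/7Z is abelian, so all 7 irreducible complex representations are 1-dimensional. They are given by chi_k(m) = zeta_7^(k*m) for k = 0,...,6. Row orthogonality: sum_m chi_k(m) conj(chi_l(m)) = 7 * [k = l].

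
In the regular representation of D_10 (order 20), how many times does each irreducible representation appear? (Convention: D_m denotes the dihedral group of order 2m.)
Each irreducible V_i of dimension d_i appears with multiplicity d_i, i.e. rho_reg = (direct sum over all irreducibles V_i) d_i V_i. The irreducible dimensions for D_10 are 1, 1, 1, 1, 2, 2, 2, 2: 4 irreducibles of dimension 1, each with multiplicity 1; 4 irreducibles of dimension 2, each with multiplicity 2. Total dimension 4*1*1 + 4*2*2 = 20 = |G|.

General theorem: in the regular representation of a finite group G, each irreducible appears with multiplicity equal to its dimension. Check: dim(rho_reg) = sum d_i^2 = 1 + 1 + 1 + 1 + 4 + 4 + 4 + 4 = 20 = |G|.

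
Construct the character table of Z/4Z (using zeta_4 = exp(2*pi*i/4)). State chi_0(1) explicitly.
Character table of Z/4Z (irreps indexed chi_0,...,chi_3 with chi_k(m) = zeta_4^(k*m), zeta_4 = exp(2*pi*i/4)):
  irrep \ class  {0} (size 1)  {1} (size 1)  {2} (size 1)  {3} (size 1)
  chi_0          1             1             1             1           
  chi_1          1             I             -1            -I          
  chi_2          1             -1            1             -1          
  chi_3          1             -I            -1            I           

Spot check: chi_0(1) = zeta_4^(0*1) = zeta_4^0 = 1.

Details: Z/4Z is abelian, so all 4 irreducible complex representations are 1-dimensional. They are given by chi_k(m) = zeta_4^(k*m) for k = 0,...,3. Row orthogonality: sum_m chi_k(m) conj(chi_l(m)) = 4 * [k = l].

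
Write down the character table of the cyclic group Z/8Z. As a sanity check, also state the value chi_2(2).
Character table of Z/8Z (irreps indexed chi_0,...,chi_7 with chi_k(m) = zeta_8^(k*m), zeta_8 = exp(2*pi*i/8)):
  irrep \ class  {0} (size 1)  {1} (size 1)    {2} (size 1)  {3} (size 1)    {4} (size 1)  {5} (size 1)    {6} (size 1)  {7} (size 1)  
  chi_0          1             1               1             1               1             1               1             1             
  chi_1          1             exp(I*pi/4)     I             exp(3*I*pi/4)   -1            exp(-3*I*pi/4)  -I            exp(-I*pi/4)  
  chi_2          1             I               -1            -I              1             I               -1            -I            
  chi_3          1             exp(3*I*pi/4)   -I            exp(I*pi/4)     -1            exp(-I*pi/4)    I             exp(-3*I*pi/4)
  chi_4          1             -1              1             -1              1             -1              1             -1            
  chi_5          1             exp(-3*I*pi/4)  I             exp(-I*pi/4)    -1            exp(I*pi/4)     -I            exp(3*I*pi/4) 
  chi_6          1             -I              -1            I               1             -I              -1            I             
  chi_7          1             exp(-I*pi/4)    -I            exp(-3*I*pi/4)  -1            exp(3*I*pi/4)   I             exp(I*pi/4)   

Spot check: chi_2(2) = zeta_8^(2*2) = zeta_8^4 = -1.

Proof sketch: Z/8Z is abelian, so all 8 irreducible complex representations are 1-dimensional. They are given by chi_k(m) = zeta_8^(k*m) for k = 0,...,7. Row orthogonality: sum_m chi_k(m) conj(chi_l(m)) = 8 * [k = l].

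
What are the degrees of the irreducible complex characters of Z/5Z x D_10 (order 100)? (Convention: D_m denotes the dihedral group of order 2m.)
Dimensions: 1, 1, 1, 1, 1, 1, 1, 1, 1, 1, 1, 1, 1, 1, 1, 1, 1, 1, 1, 1, 2, 2, 2, 2, 2, 2, 2, 2, 2, 2, 2, 2, 2, 2, 2, 2, 2, 2, 2, 2

Argument: There are 40 irreducibles (= number of conjugacy classes). Their dimensions d_i satisfy sum d_i^2 = |G| = 100: 1 + 1 + 1 + 1 + 1 + 1 + 1 + 1 + 1 + 1 + 1 + 1 + 1 + 1 + 1 + 1 + 1 + 1 + 1 + 1 + 4 + 4 + 4 + 4 + 4 + 4 + 4 + 4 + 4 + 4 + 4 + 4 + 4 + 4 + 4 + 4 + 4 + 4 + 4 + 4 = 100. (For the product with Z/5Z: each of the 5 1-dim characters of Z/5Z tensors with each irrep of D_10, giving 5 copies of each D_10-dimension.)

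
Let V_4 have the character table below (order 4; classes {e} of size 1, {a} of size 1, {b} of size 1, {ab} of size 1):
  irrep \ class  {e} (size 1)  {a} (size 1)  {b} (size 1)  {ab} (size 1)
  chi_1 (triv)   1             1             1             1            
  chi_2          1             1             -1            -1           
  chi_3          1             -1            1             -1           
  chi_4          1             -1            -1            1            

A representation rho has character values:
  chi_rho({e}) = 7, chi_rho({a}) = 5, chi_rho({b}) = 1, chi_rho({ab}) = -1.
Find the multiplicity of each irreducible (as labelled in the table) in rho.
Multiplicities: chi_1: 3, chi_2: 3, chi_3: 1, chi_4: 0.

Justification: Use <chi_rho, chi> = (1/|G|) sum_C |C| * chi_rho(C) * conj(chi(C)) with |G| = 4 for each irreducible chi in the table:
  <chi_rho, chi_1> = (1/4)[1*(7)*conj(1) + 1*(5)*conj(1) + 1*(1)*conj(1) + 1*(-1)*conj(1)]
      = (1/4)[(7) + (5) + (1) + (-1)] = 12/4 = 3
  <chi_rho, chi_2> = (1/4)[1*(7)*conj(1) + 1*(5)*conj(1) + 1*(1)*conj(-1) + 1*(-1)*conj(-1)]
      = (1/4)[(7) + (5) + (-1) + (1)] = 12/4 = 3
  <chi_rho, chi_3> = (1/4)[1*(7)*conj(1) + 1*(5)*conj(-1) + 1*(1)*conj(1) + 1*(-1)*conj(-1)]
      = (1/4)[(7) + (-5) + (1) + (1)] = 4/4 = 1
  <chi_rho, chi_4> = (1/4)[1*(7)*conj(1) + 1*(5)*conj(-1) + 1*(1)*conj(-1) + 1*(-1)*conj(1)]
      = (1/4)[(7) + (-5) + (-1) + (-1)] = 0/4 = 0
Dimension check: dim(rho) = sum (mult * dim) = 3*1 + 3*1 + 1*1 + 0*1 = 7 = chi_rho(e) = 7.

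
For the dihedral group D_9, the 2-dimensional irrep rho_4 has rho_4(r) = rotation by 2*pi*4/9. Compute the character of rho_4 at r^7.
chi_{rho_4}(r^7) = 2*cos(2*pi*4*7/9) = 2*cos(56*pi/9)

Reasoning: rho_4(r^7) is rotation by angle 2*pi*4*7/9, whose trace is 2*cos(2*pi*4*7/9) = 2*cos(56*pi/9).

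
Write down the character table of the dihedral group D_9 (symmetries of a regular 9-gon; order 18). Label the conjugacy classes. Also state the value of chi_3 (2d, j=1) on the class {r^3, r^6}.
Conjugacy classes: {e} of size 1, {r^1, r^8} of size 2, {r^2, r^7} of size 2, {r^3, r^6} of size 2, {r^4, r^5} of size 2, {s, sr, ..., sr^8} of size 9.
Character table:
  irrep \ class              {e} (size 1)  {r^1, r^8} (size 2)  {r^2, r^7} (size 2)  {r^3, r^6} (size 2)  {r^4, r^5} (size 2)  {s, sr, ..., sr^8} (size 9)
  chi_1 (triv)               1             1                    1                    1                    1                    1                          
  chi_2 (sign: r->1, s->-1)  1             1                    1                    1                    1                    -1                         
  chi_3 (2d, j=1)            2             2*cos(2*pi/9)        2*cos(4*pi/9)        -1                   -2*cos(pi/9)         0                          
  chi_4 (2d, j=2)            2             2*cos(4*pi/9)        -2*cos(pi/9)         -1                   2*cos(2*pi/9)        0                          
  chi_5 (2d, j=3)            2             -1                   -1                   2                    -1                   0                          
  chi_6 (2d, j=4)            2             -2*cos(pi/9)         2*cos(2*pi/9)        -1                   2*cos(4*pi/9)        0                          

Spot check: chi_3 (2d, j=1) on {r^3, r^6} = -1.

Solution. D_9 has order 2*9 = 18 with 6 conjugacy classes, hence 6 irreducibles. Sum of squared dims 1 + 1 + 4 + 4 + 4 + 4 = 18 = |G|. Linear characters come from the abelianisation; the 2-dimensional irreps have character r^k -> 2*cos(2*pi*j*k/9), reflections -> 0.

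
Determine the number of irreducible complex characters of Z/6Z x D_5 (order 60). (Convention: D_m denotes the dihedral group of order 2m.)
24

Why: The number of irreducible complex representations of a finite group equals its number of conjugacy classes. For a direct product, #classes(G x H) = #classes(G) * #classes(H). Z/6Z has 6 classes (abelian), D_5 has 4 classes, so 6 * 4 = 24, so Z/6Z x D_5 (order 60) has exactly 24 irreducible complex representations.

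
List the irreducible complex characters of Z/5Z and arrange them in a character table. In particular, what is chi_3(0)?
Character table of Z/5Z (irreps indexed chi_0,...,chi_4 with chi_k(m) = zeta_5^(k*m), zeta_5 = exp(2*pi*i/5)):
  irrep \ class  {0} (size 1)  {1} (size 1)    {2} (size 1)    {3} (size 1)    {4} (size 1)  
  chi_0          1             1               1               1               1             
  chi_1          1             exp(2*I*pi/5)   exp(4*I*pi/5)   exp(-4*I*pi/5)  exp(-2*I*pi/5)
  chi_2          1             exp(4*I*pi/5)   exp(-2*I*pi/5)  exp(2*I*pi/5)   exp(-4*I*pi/5)
  chi_3          1             exp(-4*I*pi/5)  exp(2*I*pi/5)   exp(-2*I*pi/5)  exp(4*I*pi/5) 
  chi_4          1             exp(-2*I*pi/5)  exp(-4*I*pi/5)  exp(4*I*pi/5)   exp(2*I*pi/5) 

Spot check: chi_3(0) = zeta_5^(3*0) = zeta_5^0 = 1.

Working: Z/5Z is abelian, so all 5 irreducible complex representations are 1-dimensional. They are given by chi_k(m) = zeta_5^(k*m) for k = 0,...,4. Row orthogonality: sum_m chi_k(m) conj(chi_l(m)) = 5 * [k = l].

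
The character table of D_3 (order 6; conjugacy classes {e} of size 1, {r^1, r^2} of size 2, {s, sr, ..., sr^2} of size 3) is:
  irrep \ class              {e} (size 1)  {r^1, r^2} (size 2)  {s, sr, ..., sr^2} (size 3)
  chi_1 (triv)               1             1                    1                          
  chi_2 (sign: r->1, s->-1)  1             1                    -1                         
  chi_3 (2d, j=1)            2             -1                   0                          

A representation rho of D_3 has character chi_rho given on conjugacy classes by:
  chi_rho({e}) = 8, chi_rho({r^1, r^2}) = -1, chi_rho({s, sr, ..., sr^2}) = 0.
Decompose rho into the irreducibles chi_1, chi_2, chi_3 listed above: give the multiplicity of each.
Multiplicities: chi_1: 1, chi_2: 1, chi_3: 3.

Solution. Use <chi_rho, chi> = (1/|G|) sum_C |C| * chi_rho(C) * conj(chi(C)) with |G| = 6 for each irreducible chi in the table:
  <chi_rho, chi_1> = (1/6)[1*(8)*conj(1) + 2*(-1)*conj(1) + 3*(0)*conj(1)]
      = (1/6)[(8) + (-2) + (0)] = 6/6 = 1
  <chi_rho, chi_2> = (1/6)[1*(8)*conj(1) + 2*(-1)*conj(1) + 3*(0)*conj(-1)]
      = (1/6)[(8) + (-2) + (0)] = 6/6 = 1
  <chi_rho, chi_3> = (1/6)[1*(8)*conj(2) + 2*(-1)*conj(-1) + 3*(0)*conj(0)]
      = (1/6)[(16) + (2) + (0)] = 18/6 = 3
Dimension check: dim(rho) = sum (mult * dim) = 1*1 + 1*1 + 3*2 = 8 = chi_rho(e) = 8.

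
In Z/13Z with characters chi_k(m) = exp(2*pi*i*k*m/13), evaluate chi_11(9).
chi_11(9) = zeta_13^99 = exp(-10*I*pi/13)

Why: chi_11(9) = zeta_13^(11*9) = zeta_13^99. Since zeta_13^13 = 1, this equals zeta_13^8 = exp(2*pi*i*8/13) = exp(-10*I*pi/13).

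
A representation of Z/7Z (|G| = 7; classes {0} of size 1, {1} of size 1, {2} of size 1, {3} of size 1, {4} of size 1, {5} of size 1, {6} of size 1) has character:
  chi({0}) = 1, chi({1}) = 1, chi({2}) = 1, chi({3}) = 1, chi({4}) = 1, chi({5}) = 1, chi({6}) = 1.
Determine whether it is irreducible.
Irreducible: <chi, chi> = 1.

Working: <chi, chi> = (1/|G|) sum_C |C| * |chi(C)|^2 = (1/7)[1*|1|^2 + 1*|1|^2 + 1*|1|^2 + 1*|1|^2 + 1*|1|^2 + 1*|1|^2 + 1*|1|^2]
  = (1/7)[(1) + (1) + (1) + (1) + (1) + (1) + (1)] = 7/7 = 1.
(Exp terms are combined using exp(i*s)*conj(exp(i*t)) = exp(i*(s-t)), and sums of them are collapsed using the identity that for every m > 1 the m distinct m-th roots of unity sum to 0, e.g. 1 + exp(2*I*pi/3) + exp(-2*I*pi/3) = 0.)
A character is irreducible iff <chi, chi> = 1, so this representation is irreducible.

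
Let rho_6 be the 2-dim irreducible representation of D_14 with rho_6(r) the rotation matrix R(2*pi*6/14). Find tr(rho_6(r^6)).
chi_{rho_6}(r^6) = 2*cos(2*pi*6*6/14) = -2*cos(pi/7)

Justification: rho_6(r^6) is rotation by angle 2*pi*6*6/14, whose trace is 2*cos(2*pi*6*6/14) = -2*cos(pi/7).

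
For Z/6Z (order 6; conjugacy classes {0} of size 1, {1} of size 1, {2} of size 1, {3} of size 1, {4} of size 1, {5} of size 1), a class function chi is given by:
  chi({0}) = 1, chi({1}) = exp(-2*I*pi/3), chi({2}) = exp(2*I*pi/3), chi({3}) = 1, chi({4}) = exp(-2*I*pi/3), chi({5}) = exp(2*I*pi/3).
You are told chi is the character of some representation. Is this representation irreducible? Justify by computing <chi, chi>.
Irreducible: <chi, chi> = 1.

Proof sketch: <chi, chi> = (1/|G|) sum_C |C| * |chi(C)|^2 = (1/6)[1*|1|^2 + 1*|exp(-2*I*pi/3)|^2 + 1*|exp(2*I*pi/3)|^2 + 1*|1|^2 + 1*|exp(-2*I*pi/3)|^2 + 1*|exp(2*I*pi/3)|^2]
  = (1/6)[(1) + (1) + (1) + (1) + (1) + (1)] = 6/6 = 1.
(Exp terms are combined using exp(i*s)*conj(exp(i*t)) = exp(i*(s-t)), and sums of them are collapsed using the identity that for every m > 1 the m distinct m-th roots of unity sum to 0, e.g. 1 + exp(2*I*pi/3) + exp(-2*I*pi/3) = 0.)
A character is irreducible iff <chi, chi> = 1, so this representation is irreducible.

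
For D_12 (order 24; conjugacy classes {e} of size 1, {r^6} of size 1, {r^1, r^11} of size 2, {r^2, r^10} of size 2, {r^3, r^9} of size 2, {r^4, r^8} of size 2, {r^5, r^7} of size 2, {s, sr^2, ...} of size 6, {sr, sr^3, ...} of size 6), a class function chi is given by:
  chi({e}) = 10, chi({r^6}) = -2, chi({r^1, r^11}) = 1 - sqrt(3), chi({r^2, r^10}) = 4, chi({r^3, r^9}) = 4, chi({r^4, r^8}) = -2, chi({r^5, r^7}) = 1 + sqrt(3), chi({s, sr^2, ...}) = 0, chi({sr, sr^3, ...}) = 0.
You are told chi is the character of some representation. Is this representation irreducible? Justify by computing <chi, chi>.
Not irreducible (reducible): <chi, chi> = 8 > 1.

<chi, chi> = (1/|G|) sum_C |C| * |chi(C)|^2 = (1/24)[1*|10|^2 + 1*|-2|^2 + 2*|1 - sqrt(3)|^2 + 2*|4|^2 + 2*|4|^2 + 2*|-2|^2 + 2*|1 + sqrt(3)|^2 + 6*|0|^2 + 6*|0|^2]
  = (1/24)[(100) + (4) + (8 - 4*sqrt(3)) + (32) + (32) + (8) + (4*sqrt(3) + 8) + (0) + (0)] = 192/24 = 8.
A character is irreducible iff <chi, chi> = 1, so this representation is reducible.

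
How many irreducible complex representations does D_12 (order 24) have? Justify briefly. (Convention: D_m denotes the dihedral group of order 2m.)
9

Reasoning: The number of irreducible complex representations of a finite group equals its number of conjugacy classes. D_12 has 9 conjugacy classes (n/2 + 3 for n even), so D_12 (order 24) has exactly 9 irreducible complex representations.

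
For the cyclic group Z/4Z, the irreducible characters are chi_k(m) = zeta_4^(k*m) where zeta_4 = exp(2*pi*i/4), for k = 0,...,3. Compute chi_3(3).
chi_3(3) = zeta_4^9 = I

Explanation: chi_3(3) = zeta_4^(3*3) = zeta_4^9. Since zeta_4^4 = 1, this equals zeta_4^1 = exp(2*pi*i*1/4) = I.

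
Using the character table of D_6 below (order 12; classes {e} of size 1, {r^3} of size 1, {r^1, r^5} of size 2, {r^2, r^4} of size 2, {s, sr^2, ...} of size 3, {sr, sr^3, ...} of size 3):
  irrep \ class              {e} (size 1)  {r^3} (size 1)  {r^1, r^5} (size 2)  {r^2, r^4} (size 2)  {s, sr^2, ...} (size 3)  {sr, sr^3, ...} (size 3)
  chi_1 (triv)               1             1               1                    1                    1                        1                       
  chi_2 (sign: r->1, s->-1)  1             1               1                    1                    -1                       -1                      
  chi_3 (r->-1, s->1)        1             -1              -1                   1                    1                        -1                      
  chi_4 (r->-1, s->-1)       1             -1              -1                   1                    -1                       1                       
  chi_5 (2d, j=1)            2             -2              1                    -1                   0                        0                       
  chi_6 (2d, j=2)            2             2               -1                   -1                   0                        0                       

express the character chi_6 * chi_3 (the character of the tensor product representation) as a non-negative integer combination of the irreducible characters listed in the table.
chi_6 tensor chi_3 = chi_5 (all other irreducibles have multiplicity 0).

Explanation: The character of a tensor product is the pointwise product (chi_6 * chi_3)(C) = chi_6(C) * chi_3(C):
  {e}: (2)*(1), {r^3}: (2)*(-1), {r^1, r^5}: (-1)*(-1), {r^2, r^4}: (-1)*(1), {s, sr^2, ...}: (0)*(1), {sr, sr^3, ...}: (0)*(-1)
so (chi_6 * chi_3) takes values
  {e} -> 2, {r^3} -> -2, {r^1, r^5} -> 1, {r^2, r^4} -> -1, {s, sr^2, ...} -> 0, {sr, sr^3, ...} -> 0.
Now take the inner product of this character with each irreducible chi from the table, <chi_6*chi_3, chi> = (1/12) sum_C |C| (chi_6*chi_3)(C) conj(chi(C)):
  <chi_6*chi_3, chi_1> = (1/12)[1*(2)*conj(1) + 1*(-2)*conj(1) + 2*(1)*conj(1) + 2*(-1)*conj(1) + 3*(0)*conj(1) + 3*(0)*conj(1)]
      = (1/12)[(2) + (-2) + (2) + (-2) + (0) + (0)] = 0/12 = 0
  <chi_6*chi_3, chi_2> = (1/12)[1*(2)*conj(1) + 1*(-2)*conj(1) + 2*(1)*conj(1) + 2*(-1)*conj(1) + 3*(0)*conj(-1) + 3*(0)*conj(-1)]
      = (1/12)[(2) + (-2) + (2) + (-2) + (0) + (0)] = 0/12 = 0
  <chi_6*chi_3, chi_3> = (1/12)[1*(2)*conj(1) + 1*(-2)*conj(-1) + 2*(1)*conj(-1) + 2*(-1)*conj(1) + 3*(0)*conj(1) + 3*(0)*conj(-1)]
      = (1/12)[(2) + (2) + (-2) + (-2) + (0) + (0)] = 0/12 = 0
  <chi_6*chi_3, chi_4> = (1/12)[1*(2)*conj(1) + 1*(-2)*conj(-1) + 2*(1)*conj(-1) + 2*(-1)*conj(1) + 3*(0)*conj(-1) + 3*(0)*conj(1)]
      = (1/12)[(2) + (2) + (-2) + (-2) + (0) + (0)] = 0/12 = 0
  <chi_6*chi_3, chi_5> = (1/12)[1*(2)*conj(2) + 1*(-2)*conj(-2) + 2*(1)*conj(1) + 2*(-1)*conj(-1) + 3*(0)*conj(0) + 3*(0)*conj(0)]
      = (1/12)[(4) + (4) + (2) + (2) + (0) + (0)] = 12/12 = 1
  <chi_6*chi_3, chi_6> = (1/12)[1*(2)*conj(2) + 1*(-2)*conj(2) + 2*(1)*conj(-1) + 2*(-1)*conj(-1) + 3*(0)*conj(0) + 3*(0)*conj(0)]
      = (1/12)[(4) + (-4) + (-2) + (2) + (0) + (0)] = 0/12 = 0
Hence the multiplicities are chi_5: 1. Dimension check: dim(chi_6)*dim(chi_3) = 2*1 = 2 and sum (mult * dim) = 1*2 = 2.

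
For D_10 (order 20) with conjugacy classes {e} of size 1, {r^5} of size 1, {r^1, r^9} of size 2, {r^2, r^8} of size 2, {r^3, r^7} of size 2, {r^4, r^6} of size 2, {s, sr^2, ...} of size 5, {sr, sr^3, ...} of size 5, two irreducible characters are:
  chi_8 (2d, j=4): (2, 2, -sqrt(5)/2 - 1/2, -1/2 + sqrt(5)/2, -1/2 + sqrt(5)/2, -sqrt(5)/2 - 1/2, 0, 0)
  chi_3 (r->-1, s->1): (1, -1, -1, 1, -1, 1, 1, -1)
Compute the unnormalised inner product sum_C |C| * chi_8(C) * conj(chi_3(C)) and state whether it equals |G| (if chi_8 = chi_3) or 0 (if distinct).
Sum = 0; so <chi_8, chi_3> = 0 (distinct irreducibles are orthogonal).

Details: Compute term by term over conjugacy classes (|C| * chi_8(C) * conj(chi_3(C))):
  1*(2)*conj(1) + 1*(2)*conj(-1) + 2*(-sqrt(5)/2 - 1/2)*conj(-1) + 2*(-1/2 + sqrt(5)/2)*conj(1) + 2*(-1/2 + sqrt(5)/2)*conj(-1) + 2*(-sqrt(5)/2 - 1/2)*conj(1) + 5*(0)*conj(1) + 5*(0)*conj(-1)
  = (2) + (-2) + (1 + sqrt(5)) + (-1 + sqrt(5)) + (1 - sqrt(5)) + (-sqrt(5) - 1) + (0) + (0)
  = 0.
Dividing by |G| = 20 gives 0/20 = 0, matching the row-orthogonality relation <chi_8, chi_3> = [chi_8 = chi_3].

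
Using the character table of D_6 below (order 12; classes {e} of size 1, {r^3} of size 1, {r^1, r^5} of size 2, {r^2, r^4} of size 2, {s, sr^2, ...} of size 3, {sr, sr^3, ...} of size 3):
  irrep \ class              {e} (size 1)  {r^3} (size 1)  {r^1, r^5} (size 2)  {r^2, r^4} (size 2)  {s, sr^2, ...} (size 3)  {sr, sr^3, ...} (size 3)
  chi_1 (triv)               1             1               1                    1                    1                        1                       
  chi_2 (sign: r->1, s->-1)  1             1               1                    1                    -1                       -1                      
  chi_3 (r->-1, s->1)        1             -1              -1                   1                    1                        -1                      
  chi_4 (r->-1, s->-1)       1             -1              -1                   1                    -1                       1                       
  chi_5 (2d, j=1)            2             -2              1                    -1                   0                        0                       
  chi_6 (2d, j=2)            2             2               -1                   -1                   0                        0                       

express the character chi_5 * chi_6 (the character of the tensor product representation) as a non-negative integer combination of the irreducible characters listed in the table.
chi_5 tensor chi_6 = chi_3 + chi_4 + chi_5 (all other irreducibles have multiplicity 0).

Details: The character of a tensor product is the pointwise product (chi_5 * chi_6)(C) = chi_5(C) * chi_6(C):
  {e}: (2)*(2), {r^3}: (-2)*(2), {r^1, r^5}: (1)*(-1), {r^2, r^4}: (-1)*(-1), {s, sr^2, ...}: (0)*(0), {sr, sr^3, ...}: (0)*(0)
so (chi_5 * chi_6) takes values
  {e} -> 4, {r^3} -> -4, {r^1, r^5} -> -1, {r^2, r^4} -> 1, {s, sr^2, ...} -> 0, {sr, sr^3, ...} -> 0.
Now take the inner product of this character with each irreducible chi from the table, <chi_5*chi_6, chi> = (1/12) sum_C |C| (chi_5*chi_6)(C) conj(chi(C)):
  <chi_5*chi_6, chi_1> = (1/12)[1*(4)*conj(1) + 1*(-4)*conj(1) + 2*(-1)*conj(1) + 2*(1)*conj(1) + 3*(0)*conj(1) + 3*(0)*conj(1)]
      = (1/12)[(4) + (-4) + (-2) + (2) + (0) + (0)] = 0/12 = 0
  <chi_5*chi_6, chi_2> = (1/12)[1*(4)*conj(1) + 1*(-4)*conj(1) + 2*(-1)*conj(1) + 2*(1)*conj(1) + 3*(0)*conj(-1) + 3*(0)*conj(-1)]
      = (1/12)[(4) + (-4) + (-2) + (2) + (0) + (0)] = 0/12 = 0
  <chi_5*chi_6, chi_3> = (1/12)[1*(4)*conj(1) + 1*(-4)*conj(-1) + 2*(-1)*conj(-1) + 2*(1)*conj(1) + 3*(0)*conj(1) + 3*(0)*conj(-1)]
      = (1/12)[(4) + (4) + (2) + (2) + (0) + (0)] = 12/12 = 1
  <chi_5*chi_6, chi_4> = (1/12)[1*(4)*conj(1) + 1*(-4)*conj(-1) + 2*(-1)*conj(-1) + 2*(1)*conj(1) + 3*(0)*conj(-1) + 3*(0)*conj(1)]
      = (1/12)[(4) + (4) + (2) + (2) + (0) + (0)] = 12/12 = 1
  <chi_5*chi_6, chi_5> = (1/12)[1*(4)*conj(2) + 1*(-4)*conj(-2) + 2*(-1)*conj(1) + 2*(1)*conj(-1) + 3*(0)*conj(0) + 3*(0)*conj(0)]
      = (1/12)[(8) + (8) + (-2) + (-2) + (0) + (0)] = 12/12 = 1
  <chi_5*chi_6, chi_6> = (1/12)[1*(4)*conj(2) + 1*(-4)*conj(2) + 2*(-1)*conj(-1) + 2*(1)*conj(-1) + 3*(0)*conj(0) + 3*(0)*conj(0)]
      = (1/12)[(8) + (-8) + (2) + (-2) + (0) + (0)] = 0/12 = 0
Hence the multiplicities are chi_3: 1, chi_4: 1, chi_5: 1. Dimension check: dim(chi_5)*dim(chi_6) = 2*2 = 4 and sum (mult * dim) = 1*1 + 1*1 + 1*2 = 4.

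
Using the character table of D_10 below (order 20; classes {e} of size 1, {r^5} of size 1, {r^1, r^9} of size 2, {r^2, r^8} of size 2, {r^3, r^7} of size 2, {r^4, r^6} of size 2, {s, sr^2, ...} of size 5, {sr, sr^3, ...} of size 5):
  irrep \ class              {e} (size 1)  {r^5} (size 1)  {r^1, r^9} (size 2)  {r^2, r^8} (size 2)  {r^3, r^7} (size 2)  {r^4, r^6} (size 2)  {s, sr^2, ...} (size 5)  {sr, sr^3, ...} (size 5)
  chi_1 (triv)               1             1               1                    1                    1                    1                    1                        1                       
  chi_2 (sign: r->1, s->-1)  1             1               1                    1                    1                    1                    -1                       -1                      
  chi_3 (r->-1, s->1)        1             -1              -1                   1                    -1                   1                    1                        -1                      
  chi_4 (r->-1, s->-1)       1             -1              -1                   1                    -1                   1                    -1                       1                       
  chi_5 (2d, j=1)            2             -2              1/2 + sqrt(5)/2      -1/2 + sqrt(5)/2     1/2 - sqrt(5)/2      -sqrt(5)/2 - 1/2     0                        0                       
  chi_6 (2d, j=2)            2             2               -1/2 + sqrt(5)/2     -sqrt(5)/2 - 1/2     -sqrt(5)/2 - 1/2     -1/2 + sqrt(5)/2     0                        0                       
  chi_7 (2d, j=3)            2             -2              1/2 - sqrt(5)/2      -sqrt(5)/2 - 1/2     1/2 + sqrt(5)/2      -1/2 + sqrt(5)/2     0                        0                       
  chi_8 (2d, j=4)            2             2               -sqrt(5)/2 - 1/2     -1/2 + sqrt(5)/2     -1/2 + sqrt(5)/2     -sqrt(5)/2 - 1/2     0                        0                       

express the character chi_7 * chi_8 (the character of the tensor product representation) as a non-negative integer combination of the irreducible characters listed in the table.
chi_7 tensor chi_8 = chi_5 + chi_7 (all other irreducibles have multiplicity 0).

The character of a tensor product is the pointwise product (chi_7 * chi_8)(C) = chi_7(C) * chi_8(C):
  {e}: (2)*(2), {r^5}: (-2)*(2), {r^1, r^9}: (1/2 - sqrt(5)/2)*(-sqrt(5)/2 - 1/2), {r^2, r^8}: (-sqrt(5)/2 - 1/2)*(-1/2 + sqrt(5)/2), {r^3, r^7}: (1/2 + sqrt(5)/2)*(-1/2 + sqrt(5)/2), {r^4, r^6}: (-1/2 + sqrt(5)/2)*(-sqrt(5)/2 - 1/2), {s, sr^2, ...}: (0)*(0), {sr, sr^3, ...}: (0)*(0)
so (chi_7 * chi_8) takes values
  {e} -> 4, {r^5} -> -4, {r^1, r^9} -> 1, {r^2, r^8} -> -1, {r^3, r^7} -> 1, {r^4, r^6} -> -1, {s, sr^2, ...} -> 0, {sr, sr^3, ...} -> 0.
Now take the inner product of this character with each irreducible chi from the table, <chi_7*chi_8, chi> = (1/20) sum_C |C| (chi_7*chi_8)(C) conj(chi(C)):
  <chi_7*chi_8, chi_1> = (1/20)[1*(4)*conj(1) + 1*(-4)*conj(1) + 2*(1)*conj(1) + 2*(-1)*conj(1) + 2*(1)*conj(1) + 2*(-1)*conj(1) + 5*(0)*conj(1) + 5*(0)*conj(1)]
      = (1/20)[(4) + (-4) + (2) + (-2) + (2) + (-2) + (0) + (0)] = 0/20 = 0
  <chi_7*chi_8, chi_2> = (1/20)[1*(4)*conj(1) + 1*(-4)*conj(1) + 2*(1)*conj(1) + 2*(-1)*conj(1) + 2*(1)*conj(1) + 2*(-1)*conj(1) + 5*(0)*conj(-1) + 5*(0)*conj(-1)]
      = (1/20)[(4) + (-4) + (2) + (-2) + (2) + (-2) + (0) + (0)] = 0/20 = 0
  <chi_7*chi_8, chi_3> = (1/20)[1*(4)*conj(1) + 1*(-4)*conj(-1) + 2*(1)*conj(-1) + 2*(-1)*conj(1) + 2*(1)*conj(-1) + 2*(-1)*conj(1) + 5*(0)*conj(1) + 5*(0)*conj(-1)]
      = (1/20)[(4) + (4) + (-2) + (-2) + (-2) + (-2) + (0) + (0)] = 0/20 = 0
  <chi_7*chi_8, chi_4> = (1/20)[1*(4)*conj(1) + 1*(-4)*conj(-1) + 2*(1)*conj(-1) + 2*(-1)*conj(1) + 2*(1)*conj(-1) + 2*(-1)*conj(1) + 5*(0)*conj(-1) + 5*(0)*conj(1)]
      = (1/20)[(4) + (4) + (-2) + (-2) + (-2) + (-2) + (0) + (0)] = 0/20 = 0
  <chi_7*chi_8, chi_5> = (1/20)[1*(4)*conj(2) + 1*(-4)*conj(-2) + 2*(1)*conj(1/2 + sqrt(5)/2) + 2*(-1)*conj(-1/2 + sqrt(5)/2) + 2*(1)*conj(1/2 - sqrt(5)/2) + 2*(-1)*conj(-sqrt(5)/2 - 1/2) + 5*(0)*conj(0) + 5*(0)*conj(0)]
      = (1/20)[(8) + (8) + (1 + sqrt(5)) + (1 - sqrt(5)) + (1 - sqrt(5)) + (1 + sqrt(5)) + (0) + (0)] = 20/20 = 1
  <chi_7*chi_8, chi_6> = (1/20)[1*(4)*conj(2) + 1*(-4)*conj(2) + 2*(1)*conj(-1/2 + sqrt(5)/2) + 2*(-1)*conj(-sqrt(5)/2 - 1/2) + 2*(1)*conj(-sqrt(5)/2 - 1/2) + 2*(-1)*conj(-1/2 + sqrt(5)/2) + 5*(0)*conj(0) + 5*(0)*conj(0)]
      = (1/20)[(8) + (-8) + (-1 + sqrt(5)) + (1 + sqrt(5)) + (-sqrt(5) - 1) + (1 - sqrt(5)) + (0) + (0)] = 0/20 = 0
  <chi_7*chi_8, chi_7> = (1/20)[1*(4)*conj(2) + 1*(-4)*conj(-2) + 2*(1)*conj(1/2 - sqrt(5)/2) + 2*(-1)*conj(-sqrt(5)/2 - 1/2) + 2*(1)*conj(1/2 + sqrt(5)/2) + 2*(-1)*conj(-1/2 + sqrt(5)/2) + 5*(0)*conj(0) + 5*(0)*conj(0)]
      = (1/20)[(8) + (8) + (1 - sqrt(5)) + (1 + sqrt(5)) + (1 + sqrt(5)) + (1 - sqrt(5)) + (0) + (0)] = 20/20 = 1
  <chi_7*chi_8, chi_8> = (1/20)[1*(4)*conj(2) + 1*(-4)*conj(2) + 2*(1)*conj(-sqrt(5)/2 - 1/2) + 2*(-1)*conj(-1/2 + sqrt(5)/2) + 2*(1)*conj(-1/2 + sqrt(5)/2) + 2*(-1)*conj(-sqrt(5)/2 - 1/2) + 5*(0)*conj(0) + 5*(0)*conj(0)]
      = (1/20)[(8) + (-8) + (-sqrt(5) - 1) + (1 - sqrt(5)) + (-1 + sqrt(5)) + (1 + sqrt(5)) + (0) + (0)] = 0/20 = 0
Hence the multiplicities are chi_5: 1, chi_7: 1. Dimension check: dim(chi_7)*dim(chi_8) = 2*2 = 4 and sum (mult * dim) = 1*2 + 1*2 = 4.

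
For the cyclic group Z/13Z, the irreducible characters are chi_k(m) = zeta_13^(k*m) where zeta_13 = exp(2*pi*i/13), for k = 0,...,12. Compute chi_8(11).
chi_8(11) = zeta_13^88 = exp(-6*I*pi/13)

Explanation: chi_8(11) = zeta_13^(8*11) = zeta_13^88. Since zeta_13^13 = 1, this equals zeta_13^10 = exp(2*pi*i*10/13) = exp(-6*I*pi/13).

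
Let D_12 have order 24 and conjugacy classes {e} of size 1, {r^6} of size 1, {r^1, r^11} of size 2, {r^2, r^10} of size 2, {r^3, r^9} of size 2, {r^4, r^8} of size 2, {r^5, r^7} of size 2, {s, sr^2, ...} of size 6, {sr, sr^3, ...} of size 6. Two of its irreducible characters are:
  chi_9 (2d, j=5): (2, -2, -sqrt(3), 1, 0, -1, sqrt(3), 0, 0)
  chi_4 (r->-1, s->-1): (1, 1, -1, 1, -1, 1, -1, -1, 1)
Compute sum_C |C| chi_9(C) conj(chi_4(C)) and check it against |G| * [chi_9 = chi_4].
Sum = 0; so <chi_9, chi_4> = 0 (distinct irreducibles are orthogonal).

Derivation: Compute term by term over conjugacy classes (|C| * chi_9(C) * conj(chi_4(C))):
  1*(2)*conj(1) + 1*(-2)*conj(1) + 2*(-sqrt(3))*conj(-1) + 2*(1)*conj(1) + 2*(0)*conj(-1) + 2*(-1)*conj(1) + 2*(sqrt(3))*conj(-1) + 6*(0)*conj(-1) + 6*(0)*conj(1)
  = (2) + (-2) + (2*sqrt(3)) + (2) + (0) + (-2) + (-2*sqrt(3)) + (0) + (0)
  = 0.
Dividing by |G| = 24 gives 0/24 = 0, matching the row-orthogonality relation <chi_9, chi_4> = [chi_9 = chi_4].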